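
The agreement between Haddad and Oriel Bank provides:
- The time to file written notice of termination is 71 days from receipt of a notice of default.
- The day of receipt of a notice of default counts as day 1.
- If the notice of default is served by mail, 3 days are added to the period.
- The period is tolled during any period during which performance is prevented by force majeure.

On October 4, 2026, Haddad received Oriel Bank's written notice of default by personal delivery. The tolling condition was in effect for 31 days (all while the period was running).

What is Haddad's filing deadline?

Counting October 4, 2026 as day 1, day 71 is December 13, 2026.
Service was not by mail, so no mail extension applies.
Tolling adds 31 days: December 13, 2026 + 31 days = January 13, 2027.

January 13, 2027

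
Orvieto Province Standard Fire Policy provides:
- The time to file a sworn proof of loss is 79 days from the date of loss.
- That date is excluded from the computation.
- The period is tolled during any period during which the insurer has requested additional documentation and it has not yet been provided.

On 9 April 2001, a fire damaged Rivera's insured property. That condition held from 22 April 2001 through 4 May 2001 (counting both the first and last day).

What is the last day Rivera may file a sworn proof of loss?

79 days after 9 April 2001 is June 27, 2001.
From April 22, 2001 through May 4, 2001 inclusive is 13 days; tolling adds 13 days: June 27, 2001 + 13 days = July 10, 2001.

July 10, 2001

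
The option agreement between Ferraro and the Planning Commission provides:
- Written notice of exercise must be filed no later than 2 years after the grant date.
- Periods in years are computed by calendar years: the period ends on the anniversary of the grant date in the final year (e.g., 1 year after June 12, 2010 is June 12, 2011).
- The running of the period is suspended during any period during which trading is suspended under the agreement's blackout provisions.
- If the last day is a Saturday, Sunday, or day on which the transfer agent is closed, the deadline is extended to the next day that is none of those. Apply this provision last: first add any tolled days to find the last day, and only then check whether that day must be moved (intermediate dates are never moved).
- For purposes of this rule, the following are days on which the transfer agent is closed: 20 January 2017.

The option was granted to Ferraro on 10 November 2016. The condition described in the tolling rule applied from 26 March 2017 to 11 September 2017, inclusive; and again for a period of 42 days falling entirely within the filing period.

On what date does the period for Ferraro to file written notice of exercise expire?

2 years after 10 November 2016 is November 10, 2018.
From March 26, 2017 through September 11, 2017 inclusive is 170 days; tolling adds 170 days: November 10, 2018 + 170 days = April 29, 2019.
Tolling adds 42 days: April 29, 2019 + 42 days = June 10, 2019.
June 10, 2019 is a Monday and not a day on which the transfer agent is closed, so no extension applies.

June 10, 2019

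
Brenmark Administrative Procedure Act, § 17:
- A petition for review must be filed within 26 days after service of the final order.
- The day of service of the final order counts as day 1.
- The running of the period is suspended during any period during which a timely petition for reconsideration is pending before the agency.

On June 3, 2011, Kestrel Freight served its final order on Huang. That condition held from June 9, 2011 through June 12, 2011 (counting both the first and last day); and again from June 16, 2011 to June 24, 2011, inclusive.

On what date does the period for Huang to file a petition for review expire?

Counting June 3, 2011 as day 1, day 26 is June 28, 2011.
From June 9, 2011 through June 12, 2011 inclusive is 4 days; tolling adds 4 days: June 28, 2011 + 4 days = July 2, 2011.
From June 16, 2011 through June 24, 2011 inclusive is 9 days; tolling adds 9 days: July 2, 2011 + 9 days = July 11, 2011.

July 11, 2011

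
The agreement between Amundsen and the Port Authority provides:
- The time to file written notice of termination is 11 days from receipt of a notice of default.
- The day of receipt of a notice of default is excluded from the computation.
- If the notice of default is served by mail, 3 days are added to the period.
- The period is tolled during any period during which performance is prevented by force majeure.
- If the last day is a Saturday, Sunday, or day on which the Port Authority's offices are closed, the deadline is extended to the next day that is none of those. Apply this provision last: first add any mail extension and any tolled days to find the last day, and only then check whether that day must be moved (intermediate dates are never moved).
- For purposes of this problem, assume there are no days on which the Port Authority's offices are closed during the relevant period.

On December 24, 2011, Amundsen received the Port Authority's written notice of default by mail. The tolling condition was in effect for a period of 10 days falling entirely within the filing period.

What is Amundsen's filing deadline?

11 days after December 24, 2011 is January 4, 2012.
Service was by mail, adding 3 days: January 4, 2012 + 3 days = January 7, 2012.
Tolling adds 10 days: January 7, 2012 + 10 days = January 17, 2012.
January 17, 2012 is a Tuesday and not a day on which the Port Authority's offices are closed, so no extension applies.

January 17, 2012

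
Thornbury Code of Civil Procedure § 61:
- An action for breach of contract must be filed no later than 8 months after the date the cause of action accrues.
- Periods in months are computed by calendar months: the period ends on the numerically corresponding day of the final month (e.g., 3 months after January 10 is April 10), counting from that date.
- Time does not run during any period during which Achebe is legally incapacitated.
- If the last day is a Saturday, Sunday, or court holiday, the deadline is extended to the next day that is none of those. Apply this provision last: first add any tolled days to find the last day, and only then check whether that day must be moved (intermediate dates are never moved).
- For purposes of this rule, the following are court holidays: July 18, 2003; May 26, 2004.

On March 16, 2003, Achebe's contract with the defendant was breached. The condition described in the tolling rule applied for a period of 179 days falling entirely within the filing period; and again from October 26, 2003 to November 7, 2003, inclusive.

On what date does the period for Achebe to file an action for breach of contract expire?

8 months after March 16, 2003 is November 16, 2003.
Tolling adds 179 days: November 16, 2003 + 179 days = May 13, 2004.
From October 26, 2003 through November 7, 2003 inclusive is 13 days; tolling adds 13 days: May 13, 2004 + 13 days = May 26, 2004.
May 26, 2004 is a listed holiday. The next qualifying day is May 27, 2004.

May 27, 2004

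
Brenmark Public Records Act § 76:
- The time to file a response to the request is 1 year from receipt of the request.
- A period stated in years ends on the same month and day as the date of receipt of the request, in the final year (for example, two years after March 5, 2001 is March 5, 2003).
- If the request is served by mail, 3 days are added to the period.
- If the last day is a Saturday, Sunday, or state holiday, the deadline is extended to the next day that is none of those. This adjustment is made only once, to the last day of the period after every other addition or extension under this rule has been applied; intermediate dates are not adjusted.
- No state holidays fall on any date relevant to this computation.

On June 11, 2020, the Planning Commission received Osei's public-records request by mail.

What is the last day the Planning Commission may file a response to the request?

1 year after June 11, 2020 is June 11, 2021.
Service was by mail, adding 3 days: June 11, 2021 + 3 days = June 14, 2021.
June 14, 2021 is a Monday and not a state holiday, so no extension applies.

June 14, 2021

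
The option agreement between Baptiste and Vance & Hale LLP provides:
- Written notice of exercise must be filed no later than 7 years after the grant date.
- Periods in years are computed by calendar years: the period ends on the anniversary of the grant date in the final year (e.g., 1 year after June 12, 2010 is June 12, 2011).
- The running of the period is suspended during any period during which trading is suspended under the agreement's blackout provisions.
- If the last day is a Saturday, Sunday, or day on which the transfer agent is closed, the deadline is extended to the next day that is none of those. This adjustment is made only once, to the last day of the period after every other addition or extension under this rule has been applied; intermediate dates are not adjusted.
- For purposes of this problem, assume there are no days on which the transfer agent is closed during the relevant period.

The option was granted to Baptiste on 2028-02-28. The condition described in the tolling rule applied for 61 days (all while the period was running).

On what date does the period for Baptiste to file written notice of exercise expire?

April 30, 2035

7 years after 2028-02-28 is February 28, 2035.
Tolling adds 61 days: February 28, 2035 + 61 days = April 30, 2035.
April 30, 2035 is a Monday and not a day on which the transfer agent is closed, so no extension applies.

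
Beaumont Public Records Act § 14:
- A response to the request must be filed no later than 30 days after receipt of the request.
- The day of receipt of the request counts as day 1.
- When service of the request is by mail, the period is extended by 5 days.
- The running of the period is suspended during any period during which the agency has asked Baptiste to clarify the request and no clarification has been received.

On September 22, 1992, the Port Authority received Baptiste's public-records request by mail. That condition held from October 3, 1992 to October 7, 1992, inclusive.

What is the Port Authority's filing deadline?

October 31, 1992

Counting September 22, 1992 as day 1, day 30 is October 21, 1992.
Service was by mail, adding 5 days: October 21, 1992 + 5 days = October 26, 1992.
From October 3, 1992 through October 7, 1992 inclusive is 5 days; tolling adds 5 days: October 26, 1992 + 5 days = October 31, 1992.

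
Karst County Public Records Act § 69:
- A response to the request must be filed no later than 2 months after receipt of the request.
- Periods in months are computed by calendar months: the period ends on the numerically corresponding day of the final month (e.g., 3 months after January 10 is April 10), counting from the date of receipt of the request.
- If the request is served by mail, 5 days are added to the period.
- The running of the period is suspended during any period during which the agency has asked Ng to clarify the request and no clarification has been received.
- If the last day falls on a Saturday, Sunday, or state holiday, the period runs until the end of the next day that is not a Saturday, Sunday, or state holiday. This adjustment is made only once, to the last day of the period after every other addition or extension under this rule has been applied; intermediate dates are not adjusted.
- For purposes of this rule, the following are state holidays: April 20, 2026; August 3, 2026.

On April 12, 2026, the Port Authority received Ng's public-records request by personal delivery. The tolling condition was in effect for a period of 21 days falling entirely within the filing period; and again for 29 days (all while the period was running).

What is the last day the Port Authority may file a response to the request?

August 4, 2026

2 months after April 12, 2026 is June 12, 2026.
Service was not by mail, so no mail extension applies.
Tolling adds 21 days: June 12, 2026 + 21 days = July 3, 2026.
Tolling adds 29 days: July 3, 2026 + 29 days = August 1, 2026.
August 1, 2026 is Saturday; August 2, 2026 is Sunday; August 3, 2026 is a listed holiday. The next qualifying day is August 4, 2026.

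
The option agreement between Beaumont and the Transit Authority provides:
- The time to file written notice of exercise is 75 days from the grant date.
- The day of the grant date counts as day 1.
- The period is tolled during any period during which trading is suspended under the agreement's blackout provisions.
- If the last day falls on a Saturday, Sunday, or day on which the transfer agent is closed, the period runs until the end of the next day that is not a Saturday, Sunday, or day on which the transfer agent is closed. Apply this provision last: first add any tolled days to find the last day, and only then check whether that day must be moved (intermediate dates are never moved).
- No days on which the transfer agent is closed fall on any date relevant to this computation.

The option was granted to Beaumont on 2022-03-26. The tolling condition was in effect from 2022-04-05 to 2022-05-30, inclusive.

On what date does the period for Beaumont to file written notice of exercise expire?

Counting 2022-03-26 as day 1, day 75 is June 8, 2022.
From April 5, 2022 through May 30, 2022 inclusive is 56 days; tolling adds 56 days: June 8, 2022 + 56 days = August 3, 2022.
August 3, 2022 is a Wednesday and not a day on which the transfer agent is closed, so no extension applies.

August 3, 2022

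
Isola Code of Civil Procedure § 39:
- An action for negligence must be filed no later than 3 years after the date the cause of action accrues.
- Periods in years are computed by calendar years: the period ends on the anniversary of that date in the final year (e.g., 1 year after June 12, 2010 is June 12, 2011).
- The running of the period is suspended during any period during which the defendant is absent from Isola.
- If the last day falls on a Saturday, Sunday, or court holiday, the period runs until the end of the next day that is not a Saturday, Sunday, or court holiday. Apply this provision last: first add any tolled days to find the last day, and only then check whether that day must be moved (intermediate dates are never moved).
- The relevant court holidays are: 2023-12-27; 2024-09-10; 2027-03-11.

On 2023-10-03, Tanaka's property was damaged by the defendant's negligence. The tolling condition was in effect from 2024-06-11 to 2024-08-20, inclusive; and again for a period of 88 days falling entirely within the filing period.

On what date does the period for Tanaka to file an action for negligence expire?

3 years after 2023-10-03 is October 3, 2026.
From June 11, 2024 through August 20, 2024 inclusive is 71 days; tolling adds 71 days: October 3, 2026 + 71 days = December 13, 2026.
Tolling adds 88 days: December 13, 2026 + 88 days = March 11, 2027.
March 11, 2027 is a listed holiday. The next qualifying day is March 12, 2027.

March 12, 2027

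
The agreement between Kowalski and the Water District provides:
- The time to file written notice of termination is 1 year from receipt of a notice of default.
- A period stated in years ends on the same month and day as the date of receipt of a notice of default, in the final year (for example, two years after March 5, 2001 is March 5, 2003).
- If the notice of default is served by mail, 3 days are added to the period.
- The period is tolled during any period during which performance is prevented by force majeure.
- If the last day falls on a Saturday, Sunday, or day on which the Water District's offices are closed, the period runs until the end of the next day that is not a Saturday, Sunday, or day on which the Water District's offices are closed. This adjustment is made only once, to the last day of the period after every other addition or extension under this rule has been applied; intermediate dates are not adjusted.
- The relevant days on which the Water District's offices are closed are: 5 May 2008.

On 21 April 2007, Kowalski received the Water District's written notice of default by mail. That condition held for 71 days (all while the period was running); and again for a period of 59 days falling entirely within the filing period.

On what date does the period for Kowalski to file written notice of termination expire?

1 year after 21 April 2007 is April 21, 2008.
Service was by mail, adding 3 days: April 21, 2008 + 3 days = April 24, 2008.
Tolling adds 71 days: April 24, 2008 + 71 days = July 4, 2008.
Tolling adds 59 days: July 4, 2008 + 59 days = September 1, 2008.
September 1, 2008 is a Monday and not a day on which the Water District's offices are closed, so no extension applies.

September 1, 2008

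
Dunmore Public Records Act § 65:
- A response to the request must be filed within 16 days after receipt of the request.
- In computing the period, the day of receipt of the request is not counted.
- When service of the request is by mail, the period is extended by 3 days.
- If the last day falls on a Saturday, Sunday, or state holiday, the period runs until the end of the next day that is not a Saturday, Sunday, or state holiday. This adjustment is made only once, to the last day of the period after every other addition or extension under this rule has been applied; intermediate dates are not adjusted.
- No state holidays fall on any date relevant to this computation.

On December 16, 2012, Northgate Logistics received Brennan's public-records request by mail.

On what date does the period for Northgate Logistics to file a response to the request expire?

16 days after December 16, 2012 is January 1, 2013.
Service was by mail, adding 3 days: January 1, 2013 + 3 days = January 4, 2013.
January 4, 2013 is a Friday and not a state holiday, so no extension applies.

January 4, 2013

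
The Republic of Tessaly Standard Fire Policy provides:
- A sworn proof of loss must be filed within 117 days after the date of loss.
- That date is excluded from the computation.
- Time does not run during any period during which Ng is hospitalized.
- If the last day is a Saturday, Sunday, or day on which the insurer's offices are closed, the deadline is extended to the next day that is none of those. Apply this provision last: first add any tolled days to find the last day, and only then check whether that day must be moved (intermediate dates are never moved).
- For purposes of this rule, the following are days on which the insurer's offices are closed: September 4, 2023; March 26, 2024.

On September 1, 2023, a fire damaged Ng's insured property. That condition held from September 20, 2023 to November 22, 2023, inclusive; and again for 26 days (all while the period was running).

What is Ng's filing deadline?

117 days after September 1, 2023 is December 27, 2023.
From September 20, 2023 through November 22, 2023 inclusive is 64 days; tolling adds 64 days: December 27, 2023 + 64 days = February 29, 2024.
Tolling adds 26 days: February 29, 2024 + 26 days = March 26, 2024.
March 26, 2024 is a listed holiday. The next qualifying day is March 27, 2024.

March 27, 2024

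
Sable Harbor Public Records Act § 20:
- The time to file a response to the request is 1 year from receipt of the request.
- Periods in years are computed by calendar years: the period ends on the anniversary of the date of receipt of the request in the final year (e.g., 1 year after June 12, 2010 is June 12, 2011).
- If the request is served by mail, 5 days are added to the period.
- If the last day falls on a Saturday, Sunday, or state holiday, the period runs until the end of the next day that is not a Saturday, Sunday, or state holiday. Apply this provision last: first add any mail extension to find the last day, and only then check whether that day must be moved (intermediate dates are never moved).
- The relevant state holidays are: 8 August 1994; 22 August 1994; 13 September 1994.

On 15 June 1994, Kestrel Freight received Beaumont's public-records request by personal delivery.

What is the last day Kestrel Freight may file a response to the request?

1 year after 15 June 1994 is June 15, 1995.
Service was not by mail, so no mail extension applies.
June 15, 1995 is a Thursday and not a state holiday, so no extension applies.

June 15, 1995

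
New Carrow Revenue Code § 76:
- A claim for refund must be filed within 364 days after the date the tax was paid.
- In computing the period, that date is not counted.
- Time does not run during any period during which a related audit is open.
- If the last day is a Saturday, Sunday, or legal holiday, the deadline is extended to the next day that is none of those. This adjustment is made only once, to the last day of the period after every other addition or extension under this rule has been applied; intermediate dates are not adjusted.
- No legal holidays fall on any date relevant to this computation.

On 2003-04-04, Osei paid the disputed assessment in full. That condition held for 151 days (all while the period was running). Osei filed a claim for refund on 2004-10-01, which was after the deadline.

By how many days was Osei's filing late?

364 days after 2003-04-04 is April 2, 2004.
Tolling adds 151 days: April 2, 2004 + 151 days = August 31, 2004.
August 31, 2004 is a Tuesday and not a legal holiday, so no extension applies.
The deadline is August 31, 2004; from August 31, 2004 to October 1, 2004 is 31 days.

31 days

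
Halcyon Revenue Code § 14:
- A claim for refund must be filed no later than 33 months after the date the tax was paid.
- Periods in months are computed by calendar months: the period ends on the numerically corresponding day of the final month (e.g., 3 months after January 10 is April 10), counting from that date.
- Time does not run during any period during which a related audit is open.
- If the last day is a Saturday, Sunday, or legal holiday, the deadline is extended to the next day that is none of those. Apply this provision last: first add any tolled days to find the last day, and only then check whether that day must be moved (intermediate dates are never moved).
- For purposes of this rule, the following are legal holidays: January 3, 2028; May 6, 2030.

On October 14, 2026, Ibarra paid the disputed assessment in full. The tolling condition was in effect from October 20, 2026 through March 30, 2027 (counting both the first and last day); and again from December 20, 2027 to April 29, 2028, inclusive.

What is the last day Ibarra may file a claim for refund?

33 months after October 14, 2026 is July 14, 2029.
From October 20, 2026 through March 30, 2027 inclusive is 162 days; tolling adds 162 days: July 14, 2029 + 162 days = December 23, 2029.
From December 20, 2027 through April 29, 2028 inclusive is 132 days; tolling adds 132 days: December 23, 2029 + 132 days = May 4, 2030.
May 4, 2030 is Saturday; May 5, 2030 is Sunday; May 6, 2030 is a listed holiday. The next qualifying day is May 7, 2030.

May 7, 2030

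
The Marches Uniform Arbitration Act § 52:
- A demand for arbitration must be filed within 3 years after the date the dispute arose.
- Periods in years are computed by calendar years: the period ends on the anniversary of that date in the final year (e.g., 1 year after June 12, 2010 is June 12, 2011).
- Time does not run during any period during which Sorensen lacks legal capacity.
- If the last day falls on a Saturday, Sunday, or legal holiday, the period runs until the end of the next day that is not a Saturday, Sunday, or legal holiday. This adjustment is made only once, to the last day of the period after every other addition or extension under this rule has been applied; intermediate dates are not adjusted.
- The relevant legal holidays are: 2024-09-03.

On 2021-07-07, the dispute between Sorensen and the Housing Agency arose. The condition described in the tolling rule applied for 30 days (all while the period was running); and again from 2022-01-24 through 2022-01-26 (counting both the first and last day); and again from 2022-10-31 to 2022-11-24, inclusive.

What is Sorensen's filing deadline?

3 years after 2021-07-07 is July 7, 2024.
Tolling adds 30 days: July 7, 2024 + 30 days = August 6, 2024.
From January 24, 2022 through January 26, 2022 inclusive is 3 days; tolling adds 3 days: August 6, 2024 + 3 days = August 9, 2024.
From October 31, 2022 through November 24, 2022 inclusive is 25 days; tolling adds 25 days: August 9, 2024 + 25 days = September 3, 2024.
September 3, 2024 is a listed holiday. The next qualifying day is September 4, 2024.

September 4, 2024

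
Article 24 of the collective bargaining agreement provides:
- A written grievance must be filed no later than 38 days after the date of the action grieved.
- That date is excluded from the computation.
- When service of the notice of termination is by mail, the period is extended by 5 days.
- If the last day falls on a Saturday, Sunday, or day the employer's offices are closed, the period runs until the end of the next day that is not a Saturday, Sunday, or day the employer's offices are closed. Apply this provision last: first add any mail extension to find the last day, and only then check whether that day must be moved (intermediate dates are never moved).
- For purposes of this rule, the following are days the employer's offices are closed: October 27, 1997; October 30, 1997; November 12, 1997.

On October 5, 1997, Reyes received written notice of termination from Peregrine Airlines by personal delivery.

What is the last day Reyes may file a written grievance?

November 13, 1997

38 days after October 5, 1997 is November 12, 1997.
Service was not by mail, so no mail extension applies.
November 12, 1997 is a listed holiday. The next qualifying day is November 13, 1997.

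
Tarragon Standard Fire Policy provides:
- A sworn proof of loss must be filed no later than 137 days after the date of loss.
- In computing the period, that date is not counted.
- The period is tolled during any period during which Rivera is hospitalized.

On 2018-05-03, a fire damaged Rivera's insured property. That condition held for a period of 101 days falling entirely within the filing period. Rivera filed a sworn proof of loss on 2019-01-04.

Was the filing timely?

No

137 days after 2018-05-03 is September 17, 2018.
Tolling adds 101 days: September 17, 2018 + 101 days = December 27, 2018.
The deadline is December 27, 2018; the filing on January 4, 2019 is after that date.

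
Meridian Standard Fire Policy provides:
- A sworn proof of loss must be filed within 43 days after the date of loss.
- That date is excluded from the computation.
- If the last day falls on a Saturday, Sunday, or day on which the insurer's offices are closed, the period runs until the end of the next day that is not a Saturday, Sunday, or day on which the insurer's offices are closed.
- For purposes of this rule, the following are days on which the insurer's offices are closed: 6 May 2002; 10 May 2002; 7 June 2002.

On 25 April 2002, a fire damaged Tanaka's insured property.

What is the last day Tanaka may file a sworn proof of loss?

June 10, 2002

43 days after 25 April 2002 is June 7, 2002.
June 7, 2002 is a listed holiday; June 8, 2002 is Saturday; June 9, 2002 is Sunday. The next qualifying day is June 10, 2002.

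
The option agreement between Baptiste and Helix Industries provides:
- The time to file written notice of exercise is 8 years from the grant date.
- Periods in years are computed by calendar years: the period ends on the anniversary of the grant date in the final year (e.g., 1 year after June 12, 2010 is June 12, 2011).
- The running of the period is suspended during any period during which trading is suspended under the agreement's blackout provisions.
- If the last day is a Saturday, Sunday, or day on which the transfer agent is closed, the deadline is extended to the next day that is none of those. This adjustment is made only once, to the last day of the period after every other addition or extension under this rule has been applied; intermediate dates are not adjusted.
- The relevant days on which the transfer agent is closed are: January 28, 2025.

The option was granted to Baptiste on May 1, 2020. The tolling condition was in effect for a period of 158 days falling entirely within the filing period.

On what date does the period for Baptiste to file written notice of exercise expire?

8 years after May 1, 2020 is May 1, 2028.
Tolling adds 158 days: May 1, 2028 + 158 days = October 6, 2028.
October 6, 2028 is a Friday and not a day on which the transfer agent is closed, so no extension applies.

October 6, 2028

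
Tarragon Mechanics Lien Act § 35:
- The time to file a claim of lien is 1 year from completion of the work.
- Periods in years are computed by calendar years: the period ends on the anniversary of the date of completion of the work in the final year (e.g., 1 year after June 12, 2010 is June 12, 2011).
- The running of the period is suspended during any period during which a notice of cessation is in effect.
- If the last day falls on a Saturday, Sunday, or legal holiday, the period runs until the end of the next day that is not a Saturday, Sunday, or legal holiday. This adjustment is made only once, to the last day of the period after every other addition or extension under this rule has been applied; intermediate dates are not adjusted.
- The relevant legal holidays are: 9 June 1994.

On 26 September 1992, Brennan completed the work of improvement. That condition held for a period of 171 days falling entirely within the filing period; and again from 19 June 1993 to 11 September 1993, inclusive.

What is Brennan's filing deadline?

1 year after 26 September 1992 is September 26, 1993.
Tolling adds 171 days: September 26, 1993 + 171 days = March 16, 1994.
From June 19, 1993 through September 11, 1993 inclusive is 85 days; tolling adds 85 days: March 16, 1994 + 85 days = June 9, 1994.
June 9, 1994 is a listed holiday. The next qualifying day is June 10, 1994.

June 10, 1994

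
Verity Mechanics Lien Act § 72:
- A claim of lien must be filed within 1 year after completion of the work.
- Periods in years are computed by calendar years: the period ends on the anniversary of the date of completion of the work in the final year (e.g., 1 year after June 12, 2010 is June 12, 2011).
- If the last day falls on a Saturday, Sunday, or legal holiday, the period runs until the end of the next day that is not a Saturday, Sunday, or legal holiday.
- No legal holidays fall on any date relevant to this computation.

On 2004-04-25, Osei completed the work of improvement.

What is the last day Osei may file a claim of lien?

April 25, 2005

1 year after 2004-04-25 is April 25, 2005.
April 25, 2005 is a Monday and not a legal holiday, so no extension applies.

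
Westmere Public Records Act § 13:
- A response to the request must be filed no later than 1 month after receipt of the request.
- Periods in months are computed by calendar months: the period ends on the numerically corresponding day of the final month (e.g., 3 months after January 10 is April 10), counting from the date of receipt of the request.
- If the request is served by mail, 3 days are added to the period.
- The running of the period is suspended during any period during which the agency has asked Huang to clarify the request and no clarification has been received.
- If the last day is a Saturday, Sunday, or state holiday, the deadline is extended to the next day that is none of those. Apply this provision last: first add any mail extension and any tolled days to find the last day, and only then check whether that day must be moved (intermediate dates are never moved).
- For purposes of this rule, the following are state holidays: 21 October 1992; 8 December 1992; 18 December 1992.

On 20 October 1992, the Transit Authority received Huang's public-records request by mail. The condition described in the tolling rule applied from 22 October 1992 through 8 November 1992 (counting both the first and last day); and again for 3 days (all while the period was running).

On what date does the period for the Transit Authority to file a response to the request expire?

December 14, 1992

1 month after 20 October 1992 is November 20, 1992.
Service was by mail, adding 3 days: November 20, 1992 + 3 days = November 23, 1992.
From October 22, 1992 through November 8, 1992 inclusive is 18 days; tolling adds 18 days: November 23, 1992 + 18 days = December 11, 1992.
Tolling adds 3 days: December 11, 1992 + 3 days = December 14, 1992.
December 14, 1992 is a Monday and not a state holiday, so no extension applies.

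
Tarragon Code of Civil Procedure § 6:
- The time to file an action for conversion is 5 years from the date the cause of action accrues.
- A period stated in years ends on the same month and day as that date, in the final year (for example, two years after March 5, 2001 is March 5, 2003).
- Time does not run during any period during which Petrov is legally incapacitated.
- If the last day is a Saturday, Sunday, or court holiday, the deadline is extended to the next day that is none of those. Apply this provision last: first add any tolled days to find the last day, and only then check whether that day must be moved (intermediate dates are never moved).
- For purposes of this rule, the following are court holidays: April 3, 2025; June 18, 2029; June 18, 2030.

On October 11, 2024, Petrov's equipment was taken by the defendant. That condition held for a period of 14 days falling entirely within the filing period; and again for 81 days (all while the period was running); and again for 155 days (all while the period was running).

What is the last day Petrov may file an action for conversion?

5 years after October 11, 2024 is October 11, 2029.
Tolling adds 14 days: October 11, 2029 + 14 days = October 25, 2029.
Tolling adds 81 days: October 25, 2029 + 81 days = January 14, 2030.
Tolling adds 155 days: January 14, 2030 + 155 days = June 18, 2030.
June 18, 2030 is a listed holiday. The next qualifying day is June 19, 2030.

June 19, 2030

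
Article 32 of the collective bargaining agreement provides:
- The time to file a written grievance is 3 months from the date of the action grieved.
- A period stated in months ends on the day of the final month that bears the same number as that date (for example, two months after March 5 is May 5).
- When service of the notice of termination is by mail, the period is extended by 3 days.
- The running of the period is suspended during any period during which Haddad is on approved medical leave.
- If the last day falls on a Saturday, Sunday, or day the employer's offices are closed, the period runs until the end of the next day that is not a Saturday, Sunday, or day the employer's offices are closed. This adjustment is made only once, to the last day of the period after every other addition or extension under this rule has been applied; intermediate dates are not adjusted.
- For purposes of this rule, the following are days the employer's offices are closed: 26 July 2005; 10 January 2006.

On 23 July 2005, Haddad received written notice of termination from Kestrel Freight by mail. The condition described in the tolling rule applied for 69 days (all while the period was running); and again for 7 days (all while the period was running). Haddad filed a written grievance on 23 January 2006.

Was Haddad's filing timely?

No

3 months after 23 July 2005 is October 23, 2005.
Service was by mail, adding 3 days: October 23, 2005 + 3 days = October 26, 2005.
Tolling adds 69 days: October 26, 2005 + 69 days = January 3, 2006.
Tolling adds 7 days: January 3, 2006 + 7 days = January 10, 2006.
January 10, 2006 is a listed holiday. The next qualifying day is January 11, 2006.
The deadline is January 11, 2006; the filing on January 23, 2006 is after that date.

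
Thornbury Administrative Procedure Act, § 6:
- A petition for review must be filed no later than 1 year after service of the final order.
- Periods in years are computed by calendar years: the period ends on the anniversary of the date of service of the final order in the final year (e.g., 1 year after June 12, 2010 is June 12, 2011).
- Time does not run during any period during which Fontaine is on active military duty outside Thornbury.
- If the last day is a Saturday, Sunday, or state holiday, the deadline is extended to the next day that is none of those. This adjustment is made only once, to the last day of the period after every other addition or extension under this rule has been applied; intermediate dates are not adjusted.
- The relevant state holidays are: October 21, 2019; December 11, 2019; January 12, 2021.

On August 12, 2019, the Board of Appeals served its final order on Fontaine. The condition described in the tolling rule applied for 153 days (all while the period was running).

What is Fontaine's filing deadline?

1 year after August 12, 2019 is August 12, 2020.
Tolling adds 153 days: August 12, 2020 + 153 days = January 12, 2021.
January 12, 2021 is a listed holiday. The next qualifying day is January 13, 2021.

January 13, 2021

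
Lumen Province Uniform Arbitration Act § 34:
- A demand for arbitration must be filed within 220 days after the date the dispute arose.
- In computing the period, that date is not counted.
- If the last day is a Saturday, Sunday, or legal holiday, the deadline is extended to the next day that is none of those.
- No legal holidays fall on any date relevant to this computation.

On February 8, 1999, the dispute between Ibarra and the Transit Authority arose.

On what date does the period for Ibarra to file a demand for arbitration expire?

September 16, 1999

220 days after February 8, 1999 is September 16, 1999.
September 16, 1999 is a Thursday and not a legal holiday, so no extension applies.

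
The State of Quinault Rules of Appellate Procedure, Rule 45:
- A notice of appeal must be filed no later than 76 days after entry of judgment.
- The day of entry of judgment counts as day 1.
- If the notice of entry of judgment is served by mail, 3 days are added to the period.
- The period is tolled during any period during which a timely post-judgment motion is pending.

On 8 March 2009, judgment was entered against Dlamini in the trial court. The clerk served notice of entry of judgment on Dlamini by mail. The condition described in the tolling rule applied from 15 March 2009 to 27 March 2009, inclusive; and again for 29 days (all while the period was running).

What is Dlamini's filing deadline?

Counting 8 March 2009 as day 1, day 76 is May 22, 2009.
Service was by mail, adding 3 days: May 22, 2009 + 3 days = May 25, 2009.
From March 15, 2009 through March 27, 2009 inclusive is 13 days; tolling adds 13 days: May 25, 2009 + 13 days = June 7, 2009.
Tolling adds 29 days: June 7, 2009 + 29 days = July 6, 2009.

July 6, 2009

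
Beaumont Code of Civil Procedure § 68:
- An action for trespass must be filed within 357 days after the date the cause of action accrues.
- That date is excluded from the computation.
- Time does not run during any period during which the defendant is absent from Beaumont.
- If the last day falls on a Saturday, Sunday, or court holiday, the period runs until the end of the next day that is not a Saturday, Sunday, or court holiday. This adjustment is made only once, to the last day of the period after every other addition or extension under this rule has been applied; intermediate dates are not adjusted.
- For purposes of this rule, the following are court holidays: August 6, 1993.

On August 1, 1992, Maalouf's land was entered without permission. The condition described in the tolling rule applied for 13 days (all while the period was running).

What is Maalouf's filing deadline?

357 days after August 1, 1992 is July 24, 1993.
Tolling adds 13 days: July 24, 1993 + 13 days = August 6, 1993.
August 6, 1993 is a listed holiday; August 7, 1993 is Saturday; August 8, 1993 is Sunday. The next qualifying day is August 9, 1993.

August 9, 1993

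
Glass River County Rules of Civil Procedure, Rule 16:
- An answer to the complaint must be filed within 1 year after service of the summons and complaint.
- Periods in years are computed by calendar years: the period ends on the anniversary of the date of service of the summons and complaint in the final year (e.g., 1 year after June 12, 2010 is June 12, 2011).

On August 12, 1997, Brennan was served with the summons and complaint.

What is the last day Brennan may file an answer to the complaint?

1 year after August 12, 1997 is August 12, 1998.

August 12, 1998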